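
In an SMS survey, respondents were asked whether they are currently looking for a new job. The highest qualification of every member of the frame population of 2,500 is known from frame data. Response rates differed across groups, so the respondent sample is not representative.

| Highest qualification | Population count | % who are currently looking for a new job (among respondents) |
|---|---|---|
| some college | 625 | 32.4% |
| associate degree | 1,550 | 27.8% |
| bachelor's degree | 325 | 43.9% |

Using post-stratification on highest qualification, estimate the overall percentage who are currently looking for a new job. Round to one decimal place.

31.0%

Weight each group's respondent value by its population share:
  some college: (625/2,500) × 32.4 = 8.1
  associate degree: (1,550/2,500) × 27.8 = 17.236
  bachelor's degree: (325/2,500) × 43.9 = 5.707
Post-stratified estimate = 31.043 → 31.0%.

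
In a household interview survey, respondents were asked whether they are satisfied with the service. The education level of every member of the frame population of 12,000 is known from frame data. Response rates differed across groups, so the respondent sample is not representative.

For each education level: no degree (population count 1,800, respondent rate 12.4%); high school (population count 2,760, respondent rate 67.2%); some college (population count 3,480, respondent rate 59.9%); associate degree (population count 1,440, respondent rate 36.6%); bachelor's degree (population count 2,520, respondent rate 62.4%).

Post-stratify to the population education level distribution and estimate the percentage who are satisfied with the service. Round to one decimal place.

Reweight to the known education level distribution:
  no degree: (1,800/12,000) × 12.4 = 1.86
  high school: (2,760/12,000) × 67.2 = 15.456
  some college: (3,480/12,000) × 59.9 = 17.371
  associate degree: (1,440/12,000) × 36.6 = 4.392
  bachelor's degree: (2,520/12,000) × 62.4 = 13.104
Post-stratified estimate = 52.183 → 52.2%.

52.2%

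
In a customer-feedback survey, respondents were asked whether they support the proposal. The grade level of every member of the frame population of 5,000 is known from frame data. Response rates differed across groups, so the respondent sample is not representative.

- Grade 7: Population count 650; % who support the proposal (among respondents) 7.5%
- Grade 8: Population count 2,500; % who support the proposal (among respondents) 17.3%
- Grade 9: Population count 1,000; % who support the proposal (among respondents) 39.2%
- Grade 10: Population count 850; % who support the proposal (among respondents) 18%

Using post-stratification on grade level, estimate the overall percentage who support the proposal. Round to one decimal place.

Post-stratification weights by population share, not respondent share:
  Grade 7: (650/5,000) × 7.5 = 0.975
  Grade 8: (2,500/5,000) × 17.3 = 8.65
  Grade 9: (1,000/5,000) × 39.2 = 7.84
  Grade 10: (850/5,000) × 18 = 3.06
Post-stratified estimate = 20.525 → 20.5%.

20.5%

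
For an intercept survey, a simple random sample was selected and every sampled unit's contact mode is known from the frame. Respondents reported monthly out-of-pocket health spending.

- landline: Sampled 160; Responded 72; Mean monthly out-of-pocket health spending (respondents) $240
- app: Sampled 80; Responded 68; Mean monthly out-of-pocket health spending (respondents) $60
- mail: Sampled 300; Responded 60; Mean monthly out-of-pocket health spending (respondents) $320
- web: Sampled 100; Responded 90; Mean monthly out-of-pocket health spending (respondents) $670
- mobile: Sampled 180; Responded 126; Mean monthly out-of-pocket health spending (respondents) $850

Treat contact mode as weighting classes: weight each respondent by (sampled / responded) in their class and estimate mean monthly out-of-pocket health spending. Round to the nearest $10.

Class response rates: landline 72/160 = 45%, app 68/80 = 85%, mail 60/300 = 20%, web 90/100 = 90%, mobile 126/180 = 70%.
With weight = n_sampled/n_responded per class, the weighted class total is n_sampled:
  landline: 160 × 240 = 38,400
  app: 80 × 60 = 4800
  mail: 300 × 320 = 96,000
  web: 100 × 670 = 67,000
  mobile: 180 × 850 = 153,000
Adjusted estimate = 359,200 / 820 = 438.049 → $440.

$440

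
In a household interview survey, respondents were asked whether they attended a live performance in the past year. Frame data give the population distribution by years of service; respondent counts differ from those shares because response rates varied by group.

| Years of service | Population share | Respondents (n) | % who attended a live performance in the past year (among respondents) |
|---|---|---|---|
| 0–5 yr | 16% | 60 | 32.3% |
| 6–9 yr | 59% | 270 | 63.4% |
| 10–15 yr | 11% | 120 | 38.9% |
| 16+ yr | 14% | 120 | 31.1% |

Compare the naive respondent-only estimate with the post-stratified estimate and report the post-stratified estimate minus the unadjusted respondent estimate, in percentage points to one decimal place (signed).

Unadjusted (pooled respondent) estimate weights by respondent counts:
  (60/570)×32.3 + (270/570)×63.4 + (120/570)×38.9 + (120/570)×31.1 = 48.1684%
Reweighting by population years of service shares:
  0.16×32.3 + 0.59×63.4 + 0.11×38.9 + 0.14×31.1 = 51.207%
Difference = 51.207 − 48.1684 = 3.0386 pp.

+3.0 percentage points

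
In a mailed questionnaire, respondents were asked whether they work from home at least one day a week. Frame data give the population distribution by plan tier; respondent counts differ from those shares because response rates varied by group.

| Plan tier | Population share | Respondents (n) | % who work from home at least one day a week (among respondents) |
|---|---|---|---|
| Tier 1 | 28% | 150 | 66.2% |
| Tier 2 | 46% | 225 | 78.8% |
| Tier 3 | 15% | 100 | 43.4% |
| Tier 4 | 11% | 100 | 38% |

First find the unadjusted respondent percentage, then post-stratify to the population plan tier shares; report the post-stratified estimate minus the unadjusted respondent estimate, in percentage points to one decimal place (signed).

+3.2 percentage points

Without adjustment, the pooled respondent share is:
  (150/575)×66.2 + (225/575)×78.8 + (100/575)×43.4 + (100/575)×38 = 62.2609%
Reweighting by population plan tier shares:
  0.28×66.2 + 0.46×78.8 + 0.15×43.4 + 0.11×38 = 65.474%
Difference = 65.474 − 62.2609 = 3.2131 pp.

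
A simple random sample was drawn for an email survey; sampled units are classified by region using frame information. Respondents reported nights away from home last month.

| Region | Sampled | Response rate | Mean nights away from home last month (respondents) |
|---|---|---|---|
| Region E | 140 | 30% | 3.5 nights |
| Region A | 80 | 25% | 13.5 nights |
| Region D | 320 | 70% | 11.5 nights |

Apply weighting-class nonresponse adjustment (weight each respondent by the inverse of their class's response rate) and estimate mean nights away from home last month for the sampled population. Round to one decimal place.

9.7

Weighting each respondent by the inverse class response rate inflates each class back to its sampled size, so the class weight is n_sampled:
  Region E: 140 × 3.5 = 490
  Region A: 80 × 13.5 = 1080
  Region D: 320 × 11.5 = 3680
Adjusted estimate = 5250 / 540 = 9.72222 → 9.7.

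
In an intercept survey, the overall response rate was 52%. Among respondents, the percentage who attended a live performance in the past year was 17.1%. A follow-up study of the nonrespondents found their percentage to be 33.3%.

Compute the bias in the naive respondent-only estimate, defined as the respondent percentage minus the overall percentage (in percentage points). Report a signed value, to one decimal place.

-7.8 percentage points

Nonresponse fraction = 1 − 0.52 = 0.48.
Bias = (nonresponse fraction) × (respondent percentage − nonrespondent percentage)
     = 0.48 × (17.1 − 33.3) = 0.48 × -16.2 = -7.776.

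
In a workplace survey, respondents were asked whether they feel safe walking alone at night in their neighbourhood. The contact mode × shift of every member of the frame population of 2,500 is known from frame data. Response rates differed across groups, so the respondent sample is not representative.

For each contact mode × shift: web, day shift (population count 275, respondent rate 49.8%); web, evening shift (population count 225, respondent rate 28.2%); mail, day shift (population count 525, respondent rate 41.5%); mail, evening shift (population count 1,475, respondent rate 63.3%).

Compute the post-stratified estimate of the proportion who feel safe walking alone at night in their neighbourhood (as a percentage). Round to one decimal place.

54.1%

Weight each group's respondent value by its population share:
  web, day shift: (275/2,500) × 49.8 = 5.478
  web, evening shift: (225/2,500) × 28.2 = 2.538
  mail, day shift: (525/2,500) × 41.5 = 8.715
  mail, evening shift: (1,475/2,500) × 63.3 = 37.347
Post-stratified estimate = 54.078 → 54.1%.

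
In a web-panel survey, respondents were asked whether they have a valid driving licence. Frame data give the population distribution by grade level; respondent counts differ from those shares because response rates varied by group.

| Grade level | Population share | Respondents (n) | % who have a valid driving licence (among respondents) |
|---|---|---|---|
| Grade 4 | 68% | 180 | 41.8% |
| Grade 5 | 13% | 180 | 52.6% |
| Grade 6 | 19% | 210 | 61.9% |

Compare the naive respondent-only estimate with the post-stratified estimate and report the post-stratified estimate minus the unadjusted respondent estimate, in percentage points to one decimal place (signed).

Naive respondent-only estimate (weights = respondent counts):
  (180/570)×41.8 + (180/570)×52.6 + (210/570)×61.9 = 52.6158%
Post-stratifying to population shares instead:
  0.68×41.8 + 0.13×52.6 + 0.19×61.9 = 47.023%
Difference = 47.023 − 52.6158 = -5.5928 pp.

-5.6 percentage points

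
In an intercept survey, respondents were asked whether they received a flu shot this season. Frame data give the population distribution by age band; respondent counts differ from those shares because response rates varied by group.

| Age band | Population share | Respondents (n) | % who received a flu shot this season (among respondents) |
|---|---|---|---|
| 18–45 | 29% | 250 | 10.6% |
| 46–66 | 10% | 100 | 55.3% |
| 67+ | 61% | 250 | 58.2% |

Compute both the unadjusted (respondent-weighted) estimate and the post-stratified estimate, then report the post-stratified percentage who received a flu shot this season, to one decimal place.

Without adjustment, the pooled respondent share is:
  (250/600)×10.6 + (100/600)×55.3 + (250/600)×58.2 = 37.8833%
Reweighting by population age band shares:
  0.29×10.6 + 0.1×55.3 + 0.61×58.2 = 44.106%

44.1%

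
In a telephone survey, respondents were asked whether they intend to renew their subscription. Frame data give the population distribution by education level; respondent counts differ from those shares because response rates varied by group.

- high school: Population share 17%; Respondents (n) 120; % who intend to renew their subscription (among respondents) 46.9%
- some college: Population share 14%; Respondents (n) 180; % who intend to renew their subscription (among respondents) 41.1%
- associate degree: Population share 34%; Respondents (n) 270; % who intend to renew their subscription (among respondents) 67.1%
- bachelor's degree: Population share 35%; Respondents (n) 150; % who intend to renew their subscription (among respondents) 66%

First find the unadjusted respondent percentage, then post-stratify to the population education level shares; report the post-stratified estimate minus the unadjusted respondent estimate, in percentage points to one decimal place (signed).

+2.6 percentage points

Unadjusted (pooled respondent) estimate weights by respondent counts:
  (120/720)×46.9 + (180/720)×41.1 + (270/720)×67.1 + (150/720)×66 = 57.0042%
Reweighting by population education level shares:
  0.17×46.9 + 0.14×41.1 + 0.34×67.1 + 0.35×66 = 59.641%
Difference = 59.641 − 57.0042 = 2.6368 pp.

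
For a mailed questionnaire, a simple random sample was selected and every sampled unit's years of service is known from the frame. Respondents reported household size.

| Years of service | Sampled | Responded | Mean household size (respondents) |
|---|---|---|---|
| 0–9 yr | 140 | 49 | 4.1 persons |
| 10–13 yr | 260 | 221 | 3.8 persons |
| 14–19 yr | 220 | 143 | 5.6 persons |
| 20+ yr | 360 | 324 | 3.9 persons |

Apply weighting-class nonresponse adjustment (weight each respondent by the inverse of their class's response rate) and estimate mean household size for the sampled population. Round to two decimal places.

Class response rates: 0–9 yr 49/140 = 35%, 10–13 yr 221/260 = 85%, 14–19 yr 143/220 = 65%, 20+ yr 324/360 = 90%.
Weighting each respondent by the inverse class response rate inflates each class back to its sampled size, so the class weight is n_sampled:
  0–9 yr: 140 × 4.1 = 574
  10–13 yr: 260 × 3.8 = 988
  14–19 yr: 220 × 5.6 = 1232
  20+ yr: 360 × 3.9 = 1404
Adjusted estimate = 4198 / 980 = 4.28367 → 4.28.

4.28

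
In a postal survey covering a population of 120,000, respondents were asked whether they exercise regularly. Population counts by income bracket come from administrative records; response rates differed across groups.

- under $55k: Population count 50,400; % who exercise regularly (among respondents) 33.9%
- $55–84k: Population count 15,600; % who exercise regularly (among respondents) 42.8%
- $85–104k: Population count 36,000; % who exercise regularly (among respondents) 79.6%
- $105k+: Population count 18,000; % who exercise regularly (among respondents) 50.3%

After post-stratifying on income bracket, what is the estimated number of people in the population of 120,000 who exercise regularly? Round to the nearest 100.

61,500

Apply each group's respondent rate to its population count:
  under $55k: 50,400 × 33.9% = 17085.6
  $55–84k: 15,600 × 42.8% = 6676.8
  $85–104k: 36,000 × 79.6% = 28,656
  $105k+: 18,000 × 50.3% = 9054
Estimated total = 61472.4 → 61,500.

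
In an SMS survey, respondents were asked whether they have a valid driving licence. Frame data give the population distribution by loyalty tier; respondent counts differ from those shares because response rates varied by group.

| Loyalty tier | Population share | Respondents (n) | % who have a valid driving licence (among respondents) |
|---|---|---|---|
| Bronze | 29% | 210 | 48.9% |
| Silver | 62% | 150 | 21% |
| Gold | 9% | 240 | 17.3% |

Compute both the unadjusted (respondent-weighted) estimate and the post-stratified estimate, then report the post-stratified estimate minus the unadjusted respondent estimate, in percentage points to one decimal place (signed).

-0.5 percentage points

Unadjusted (pooled respondent) estimate weights by respondent counts:
  (210/600)×48.9 + (150/600)×21 + (240/600)×17.3 = 29.285%
Post-stratifying to population shares instead:
  0.29×48.9 + 0.62×21 + 0.09×17.3 = 28.758%
Difference = 28.758 − 29.285 = -0.527 pp.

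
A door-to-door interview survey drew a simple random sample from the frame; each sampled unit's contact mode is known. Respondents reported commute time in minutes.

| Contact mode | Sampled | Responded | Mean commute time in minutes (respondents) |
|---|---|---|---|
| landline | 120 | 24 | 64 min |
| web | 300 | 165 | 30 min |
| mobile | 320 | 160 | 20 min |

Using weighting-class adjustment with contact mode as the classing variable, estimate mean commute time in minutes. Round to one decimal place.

Response rates by class: landline 24/120 = 20%, web 165/300 = 55%, mobile 160/320 = 50%.
With weight = n_sampled/n_responded per class, the weighted class total is n_sampled:
  landline: 120 × 64 = 7680
  web: 300 × 30 = 9000
  mobile: 320 × 20 = 6400
Adjusted estimate = 23,080 / 740 = 31.1892 → 31.2.

31.2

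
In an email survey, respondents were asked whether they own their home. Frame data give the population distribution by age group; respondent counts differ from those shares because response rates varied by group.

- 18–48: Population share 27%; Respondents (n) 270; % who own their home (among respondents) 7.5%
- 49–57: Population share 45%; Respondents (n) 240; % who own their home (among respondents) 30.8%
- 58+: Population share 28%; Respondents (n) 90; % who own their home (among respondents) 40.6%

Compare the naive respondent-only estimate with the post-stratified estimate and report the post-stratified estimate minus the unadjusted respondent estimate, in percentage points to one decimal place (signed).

+5.5 percentage points

Naive respondent-only estimate (weights = respondent counts):
  (270/600)×7.5 + (240/600)×30.8 + (90/600)×40.6 = 21.785%
Reweighting by population age group shares:
  0.27×7.5 + 0.45×30.8 + 0.28×40.6 = 27.253%
Difference = 27.253 − 21.785 = 5.468 pp.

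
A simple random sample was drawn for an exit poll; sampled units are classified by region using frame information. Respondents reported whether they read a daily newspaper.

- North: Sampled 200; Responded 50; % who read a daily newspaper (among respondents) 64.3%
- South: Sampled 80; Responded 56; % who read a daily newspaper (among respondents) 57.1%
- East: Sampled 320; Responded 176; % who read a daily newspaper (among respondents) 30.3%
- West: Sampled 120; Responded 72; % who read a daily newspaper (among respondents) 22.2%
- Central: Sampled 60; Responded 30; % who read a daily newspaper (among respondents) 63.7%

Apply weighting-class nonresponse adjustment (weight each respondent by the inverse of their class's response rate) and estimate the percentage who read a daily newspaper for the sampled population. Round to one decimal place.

Response rates by class: North 50/200 = 25%, South 56/80 = 70%, East 176/320 = 55%, West 72/120 = 60%, Central 30/60 = 50%.
Weighting each respondent by the inverse class response rate inflates each class back to its sampled size, so the class weight is n_sampled:
  North: 200 × 64.3 = 12,860
  South: 80 × 57.1 = 4568
  East: 320 × 30.3 = 9696
  West: 120 × 22.2 = 2664
  Central: 60 × 63.7 = 3822
Adjusted estimate = 33,610 / 780 = 43.0897 → 43.1%.

43.1%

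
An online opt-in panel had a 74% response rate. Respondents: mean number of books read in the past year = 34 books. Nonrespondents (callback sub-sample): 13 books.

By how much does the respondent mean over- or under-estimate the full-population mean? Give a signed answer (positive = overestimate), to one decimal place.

+5.5

Nonresponse fraction = 1 − 0.74 = 0.26.
Bias = (nonresponse fraction) × (respondent mean − nonrespondent mean)
     = 0.26 × (34 − 13) = 0.26 × 21 = 5.46.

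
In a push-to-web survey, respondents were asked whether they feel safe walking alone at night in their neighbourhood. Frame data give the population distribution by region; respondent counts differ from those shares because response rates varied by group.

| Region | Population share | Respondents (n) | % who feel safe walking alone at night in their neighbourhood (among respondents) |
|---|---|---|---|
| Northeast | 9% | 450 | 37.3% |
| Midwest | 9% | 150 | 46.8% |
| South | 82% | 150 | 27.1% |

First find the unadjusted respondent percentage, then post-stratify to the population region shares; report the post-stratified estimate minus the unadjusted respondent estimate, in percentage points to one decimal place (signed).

Naive respondent-only estimate (weights = respondent counts):
  (450/750)×37.3 + (150/750)×46.8 + (150/750)×27.1 = 37.16%
Post-stratifying to population shares instead:
  0.09×37.3 + 0.09×46.8 + 0.82×27.1 = 29.791%
Difference = 29.791 − 37.16 = -7.369 pp.

-7.4 percentage points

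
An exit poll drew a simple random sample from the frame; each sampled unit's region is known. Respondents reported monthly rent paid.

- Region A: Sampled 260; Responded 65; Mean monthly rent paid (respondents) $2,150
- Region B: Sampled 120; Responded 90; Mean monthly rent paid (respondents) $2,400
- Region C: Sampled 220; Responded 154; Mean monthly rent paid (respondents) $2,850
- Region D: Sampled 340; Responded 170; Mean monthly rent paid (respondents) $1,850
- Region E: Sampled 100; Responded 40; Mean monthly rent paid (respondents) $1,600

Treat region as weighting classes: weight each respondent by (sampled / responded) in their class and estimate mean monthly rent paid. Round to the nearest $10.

Response rates by class: Region A 65/260 = 25%, Region B 90/120 = 75%, Region C 154/220 = 70%, Region D 170/340 = 50%, Region E 40/100 = 40%.
Weighting each respondent by the inverse class response rate inflates each class back to its sampled size, so the class weight is n_sampled:
  Region A: 260 × 2150 = 559,000
  Region B: 120 × 2400 = 288,000
  Region C: 220 × 2850 = 627,000
  Region D: 340 × 1850 = 629,000
  Region E: 100 × 1600 = 160,000
Adjusted estimate = 2,263,000 / 1,040 = 2175.96 → $2,180.

$2,180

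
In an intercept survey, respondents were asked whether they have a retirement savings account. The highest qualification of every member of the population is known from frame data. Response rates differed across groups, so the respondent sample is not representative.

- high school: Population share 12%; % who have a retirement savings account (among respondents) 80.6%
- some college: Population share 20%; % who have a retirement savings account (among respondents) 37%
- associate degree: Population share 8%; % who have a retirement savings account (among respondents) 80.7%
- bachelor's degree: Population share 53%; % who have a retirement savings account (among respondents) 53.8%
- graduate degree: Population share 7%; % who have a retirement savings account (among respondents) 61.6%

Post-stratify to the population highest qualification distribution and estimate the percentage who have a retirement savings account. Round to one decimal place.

Post-stratification weights by population share, not respondent share:
  high school: 0.12 × 80.6 = 9.672
  some college: 0.2 × 37 = 7.4
  associate degree: 0.08 × 80.7 = 6.456
  bachelor's degree: 0.53 × 53.8 = 28.514
  graduate degree: 0.07 × 61.6 = 4.312
Post-stratified estimate = 56.354 → 56.4%.

56.4%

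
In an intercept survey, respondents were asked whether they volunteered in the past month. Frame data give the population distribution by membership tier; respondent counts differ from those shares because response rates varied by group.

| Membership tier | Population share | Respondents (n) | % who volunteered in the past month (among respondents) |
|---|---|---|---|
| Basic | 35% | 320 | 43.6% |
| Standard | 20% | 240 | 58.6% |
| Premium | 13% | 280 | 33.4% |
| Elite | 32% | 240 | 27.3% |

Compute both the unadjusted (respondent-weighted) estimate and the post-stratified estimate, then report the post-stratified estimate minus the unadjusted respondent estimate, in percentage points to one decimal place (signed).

-0.6 percentage points

Unadjusted (pooled respondent) estimate weights by respondent counts:
  (320/1080)×43.6 + (240/1080)×58.6 + (280/1080)×33.4 + (240/1080)×27.3 = 40.6667%
Post-stratifying to population shares instead:
  0.35×43.6 + 0.2×58.6 + 0.13×33.4 + 0.32×27.3 = 40.058%
Difference = 40.058 − 40.6667 = -0.6087 pp.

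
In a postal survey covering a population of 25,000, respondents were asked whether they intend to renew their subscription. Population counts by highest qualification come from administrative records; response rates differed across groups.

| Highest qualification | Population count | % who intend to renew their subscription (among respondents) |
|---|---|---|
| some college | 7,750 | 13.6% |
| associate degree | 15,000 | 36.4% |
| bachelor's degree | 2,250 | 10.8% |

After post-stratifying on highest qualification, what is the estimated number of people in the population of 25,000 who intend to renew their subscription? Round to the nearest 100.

Each cell contributes its population count × the respondent rate:
  some college: 7,750 × 13.6% = 1054
  associate degree: 15,000 × 36.4% = 5460
  bachelor's degree: 2,250 × 10.8% = 243
Estimated total = 6757 → 6,800.

6,800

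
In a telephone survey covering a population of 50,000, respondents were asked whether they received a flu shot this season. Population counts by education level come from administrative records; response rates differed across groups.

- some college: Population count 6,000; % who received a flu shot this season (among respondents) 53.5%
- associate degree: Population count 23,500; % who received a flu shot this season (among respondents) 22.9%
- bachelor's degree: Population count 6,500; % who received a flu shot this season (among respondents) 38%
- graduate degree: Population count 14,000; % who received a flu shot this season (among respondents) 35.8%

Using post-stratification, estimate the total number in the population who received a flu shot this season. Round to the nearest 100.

16,100

Estimated count per cell = population count × respondent percentage:
  some college: 6,000 × 53.5% = 3210
  associate degree: 23,500 × 22.9% = 5381.5
  bachelor's degree: 6,500 × 38% = 2470
  graduate degree: 14,000 × 35.8% = 5012
Estimated total = 16073.5 → 16,100.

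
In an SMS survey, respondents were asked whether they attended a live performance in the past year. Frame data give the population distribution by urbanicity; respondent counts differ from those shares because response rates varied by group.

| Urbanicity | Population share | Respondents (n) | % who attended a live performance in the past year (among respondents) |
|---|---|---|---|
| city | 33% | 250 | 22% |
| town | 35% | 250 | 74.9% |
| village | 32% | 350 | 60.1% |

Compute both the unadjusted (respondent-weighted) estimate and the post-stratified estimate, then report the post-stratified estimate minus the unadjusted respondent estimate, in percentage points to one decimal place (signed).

-0.5 percentage points

Naive respondent-only estimate (weights = respondent counts):
  (250/850)×22 + (250/850)×74.9 + (350/850)×60.1 = 53.2471%
Reweighting by population urbanicity shares:
  0.33×22 + 0.35×74.9 + 0.32×60.1 = 52.707%
Difference = 52.707 − 53.2471 = -0.5401 pp.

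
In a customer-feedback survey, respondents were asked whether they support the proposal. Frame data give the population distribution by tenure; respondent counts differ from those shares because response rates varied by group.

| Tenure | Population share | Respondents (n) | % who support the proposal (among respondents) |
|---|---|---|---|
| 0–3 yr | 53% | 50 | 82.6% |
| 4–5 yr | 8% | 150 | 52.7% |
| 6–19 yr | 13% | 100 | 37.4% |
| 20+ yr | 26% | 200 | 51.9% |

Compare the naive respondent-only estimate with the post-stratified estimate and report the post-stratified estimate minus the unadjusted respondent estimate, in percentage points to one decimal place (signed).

Unadjusted (pooled respondent) estimate weights by respondent counts:
  (50/500)×82.6 + (150/500)×52.7 + (100/500)×37.4 + (200/500)×51.9 = 52.31%
Reweighting by population tenure shares:
  0.53×82.6 + 0.08×52.7 + 0.13×37.4 + 0.26×51.9 = 66.35%
Difference = 66.35 − 52.31 = 14.04 pp.

+14.0 percentage points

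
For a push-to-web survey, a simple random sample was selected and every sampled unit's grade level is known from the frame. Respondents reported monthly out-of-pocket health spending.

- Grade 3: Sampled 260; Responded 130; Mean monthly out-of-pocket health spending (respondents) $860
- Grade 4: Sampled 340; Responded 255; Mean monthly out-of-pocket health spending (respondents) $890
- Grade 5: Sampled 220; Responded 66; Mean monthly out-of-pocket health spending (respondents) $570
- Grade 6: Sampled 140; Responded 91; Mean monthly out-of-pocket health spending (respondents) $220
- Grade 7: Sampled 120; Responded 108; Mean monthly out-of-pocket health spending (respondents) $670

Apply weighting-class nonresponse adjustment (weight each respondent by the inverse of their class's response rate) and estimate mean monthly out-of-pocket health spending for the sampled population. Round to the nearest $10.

$710

Class response rates: Grade 3 130/260 = 50%, Grade 4 255/340 = 75%, Grade 5 66/220 = 30%, Grade 6 91/140 = 65%, Grade 7 108/120 = 90%.
Weighting each respondent by the inverse class response rate inflates each class back to its sampled size, so the class weight is n_sampled:
  Grade 3: 260 × 860 = 223,600
  Grade 4: 340 × 890 = 302,600
  Grade 5: 220 × 570 = 125,400
  Grade 6: 140 × 220 = 30,800
  Grade 7: 120 × 670 = 80,400
Adjusted estimate = 762,800 / 1,080 = 706.296 → $710.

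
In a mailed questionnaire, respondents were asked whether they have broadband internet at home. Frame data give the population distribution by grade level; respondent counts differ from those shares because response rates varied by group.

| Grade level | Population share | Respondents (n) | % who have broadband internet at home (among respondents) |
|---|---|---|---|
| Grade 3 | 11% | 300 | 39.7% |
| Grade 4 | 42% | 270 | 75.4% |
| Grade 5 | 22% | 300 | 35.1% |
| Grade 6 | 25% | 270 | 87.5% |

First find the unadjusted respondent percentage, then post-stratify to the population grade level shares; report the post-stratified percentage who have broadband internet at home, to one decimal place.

65.6%

Naive respondent-only estimate (weights = respondent counts):
  (300/1140)×39.7 + (270/1140)×75.4 + (300/1140)×35.1 + (270/1140)×87.5 = 58.2658%
Post-stratifying to population shares instead:
  0.11×39.7 + 0.42×75.4 + 0.22×35.1 + 0.25×87.5 = 65.632%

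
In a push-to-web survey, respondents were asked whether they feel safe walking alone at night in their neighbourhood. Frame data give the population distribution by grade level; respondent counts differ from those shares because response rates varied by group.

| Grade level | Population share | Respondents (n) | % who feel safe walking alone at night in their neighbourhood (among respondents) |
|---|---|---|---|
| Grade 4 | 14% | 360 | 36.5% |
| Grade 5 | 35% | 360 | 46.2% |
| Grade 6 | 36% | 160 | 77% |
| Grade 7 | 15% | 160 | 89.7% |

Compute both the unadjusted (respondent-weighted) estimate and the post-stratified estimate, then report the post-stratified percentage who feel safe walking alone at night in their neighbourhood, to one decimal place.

Without adjustment, the pooled respondent share is:
  (360/1040)×36.5 + (360/1040)×46.2 + (160/1040)×77 + (160/1040)×89.7 = 54.2731%
Post-stratifying to population shares instead:
  0.14×36.5 + 0.35×46.2 + 0.36×77 + 0.15×89.7 = 62.455%

62.5%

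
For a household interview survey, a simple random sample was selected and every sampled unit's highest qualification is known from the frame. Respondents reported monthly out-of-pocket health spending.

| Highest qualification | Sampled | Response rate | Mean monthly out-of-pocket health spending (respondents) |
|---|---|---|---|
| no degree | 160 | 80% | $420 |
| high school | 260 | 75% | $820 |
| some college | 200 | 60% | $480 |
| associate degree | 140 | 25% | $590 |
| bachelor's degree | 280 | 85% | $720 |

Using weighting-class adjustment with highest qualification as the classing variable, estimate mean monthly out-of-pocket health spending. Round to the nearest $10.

Inverse-response-rate weighting restores each class to its sampled count, so class totals weight by n_sampled:
  no degree: 160 × 420 = 67,200
  high school: 260 × 820 = 213,200
  some college: 200 × 480 = 96,000
  associate degree: 140 × 590 = 82,600
  bachelor's degree: 280 × 720 = 201,600
Adjusted estimate = 660,600 / 1,040 = 635.192 → $640.

$640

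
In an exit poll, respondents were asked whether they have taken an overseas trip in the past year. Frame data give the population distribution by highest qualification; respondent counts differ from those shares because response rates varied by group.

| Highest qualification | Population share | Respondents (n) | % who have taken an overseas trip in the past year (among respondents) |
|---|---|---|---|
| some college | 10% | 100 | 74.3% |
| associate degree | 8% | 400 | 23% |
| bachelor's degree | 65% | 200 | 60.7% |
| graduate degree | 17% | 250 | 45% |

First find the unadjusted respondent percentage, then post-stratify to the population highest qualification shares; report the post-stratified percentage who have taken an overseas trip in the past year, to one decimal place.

56.4%

Unadjusted (pooled respondent) estimate weights by respondent counts:
  (100/950)×74.3 + (400/950)×23 + (200/950)×60.7 + (250/950)×45 = 42.1263%
Post-stratifying to population shares instead:
  0.1×74.3 + 0.08×23 + 0.65×60.7 + 0.17×45 = 56.375%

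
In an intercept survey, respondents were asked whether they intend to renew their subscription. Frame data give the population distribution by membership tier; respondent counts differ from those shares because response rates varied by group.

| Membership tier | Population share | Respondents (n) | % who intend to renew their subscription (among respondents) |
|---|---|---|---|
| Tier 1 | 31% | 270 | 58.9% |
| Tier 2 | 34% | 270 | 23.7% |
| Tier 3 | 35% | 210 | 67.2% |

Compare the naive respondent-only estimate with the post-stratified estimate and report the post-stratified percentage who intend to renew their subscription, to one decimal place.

Without adjustment, the pooled respondent share is:
  (270/750)×58.9 + (270/750)×23.7 + (210/750)×67.2 = 48.552%
Post-stratifying to population shares instead:
  0.31×58.9 + 0.34×23.7 + 0.35×67.2 = 49.837%

49.8%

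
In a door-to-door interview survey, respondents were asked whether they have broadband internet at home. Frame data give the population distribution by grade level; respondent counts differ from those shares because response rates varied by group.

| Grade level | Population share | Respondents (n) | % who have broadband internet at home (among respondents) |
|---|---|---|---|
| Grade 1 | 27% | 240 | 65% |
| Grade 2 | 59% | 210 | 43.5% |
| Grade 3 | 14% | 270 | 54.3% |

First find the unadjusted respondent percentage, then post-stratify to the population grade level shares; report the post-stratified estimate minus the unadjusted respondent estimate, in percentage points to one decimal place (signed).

-3.9 percentage points

Without adjustment, the pooled respondent share is:
  (240/720)×65 + (210/720)×43.5 + (270/720)×54.3 = 54.7167%
Reweighting by population grade level shares:
  0.27×65 + 0.59×43.5 + 0.14×54.3 = 50.817%
Difference = 50.817 − 54.7167 = -3.8997 pp.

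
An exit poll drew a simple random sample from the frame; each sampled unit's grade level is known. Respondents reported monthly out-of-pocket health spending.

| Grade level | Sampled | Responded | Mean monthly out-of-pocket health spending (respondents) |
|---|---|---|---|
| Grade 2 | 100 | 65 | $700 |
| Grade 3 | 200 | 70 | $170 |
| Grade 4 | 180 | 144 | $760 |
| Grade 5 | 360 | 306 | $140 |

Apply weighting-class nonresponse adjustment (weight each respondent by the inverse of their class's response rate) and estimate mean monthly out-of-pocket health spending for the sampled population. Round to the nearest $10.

Class response rates: Grade 2 65/100 = 65%, Grade 3 70/200 = 35%, Grade 4 144/180 = 80%, Grade 5 306/360 = 85%.
Weighting each respondent by the inverse class response rate inflates each class back to its sampled size, so the class weight is n_sampled:
  Grade 2: 100 × 700 = 70,000
  Grade 3: 200 × 170 = 34,000
  Grade 4: 180 × 760 = 136,800
  Grade 5: 360 × 140 = 50,400
Adjusted estimate = 291,200 / 840 = 346.667 → $350.

$350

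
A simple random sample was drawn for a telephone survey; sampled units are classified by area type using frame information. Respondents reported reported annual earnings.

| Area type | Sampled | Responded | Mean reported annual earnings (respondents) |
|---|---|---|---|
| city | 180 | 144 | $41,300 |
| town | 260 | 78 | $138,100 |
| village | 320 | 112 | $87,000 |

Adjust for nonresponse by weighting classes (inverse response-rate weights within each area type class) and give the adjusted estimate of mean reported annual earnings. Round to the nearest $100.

Response rates by class: city 144/180 = 80%, town 78/260 = 30%, village 112/320 = 35%.
Weighting each respondent by the inverse class response rate inflates each class back to its sampled size, so the class weight is n_sampled:
  city: 180 × 41,300 = 7,434,000
  town: 260 × 138,100 = 35,906,000
  village: 320 × 87,000 = 27,840,000
Adjusted estimate = 71,180,000 / 760 = 93657.9 → $93,700.

$93,700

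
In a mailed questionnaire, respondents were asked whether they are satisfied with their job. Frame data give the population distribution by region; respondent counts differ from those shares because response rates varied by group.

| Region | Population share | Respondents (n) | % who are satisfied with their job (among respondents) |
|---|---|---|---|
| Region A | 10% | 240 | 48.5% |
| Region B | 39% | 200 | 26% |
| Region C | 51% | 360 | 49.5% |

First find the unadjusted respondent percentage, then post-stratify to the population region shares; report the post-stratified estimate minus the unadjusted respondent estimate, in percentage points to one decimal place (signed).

Unadjusted (pooled respondent) estimate weights by respondent counts:
  (240/800)×48.5 + (200/800)×26 + (360/800)×49.5 = 43.325%
Post-stratifying to population shares instead:
  0.1×48.5 + 0.39×26 + 0.51×49.5 = 40.235%
Difference = 40.235 − 43.325 = -3.09 pp.

-3.1 percentage points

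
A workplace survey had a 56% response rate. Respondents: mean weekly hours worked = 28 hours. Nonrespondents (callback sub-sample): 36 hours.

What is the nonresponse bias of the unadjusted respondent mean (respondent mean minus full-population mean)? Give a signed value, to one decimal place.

-3.5

Nonresponse fraction = 1 − 0.56 = 0.44.
Bias = (nonresponse fraction) × (respondent mean − nonrespondent mean)
     = 0.44 × (28 − 36) = 0.44 × -8 = -3.52.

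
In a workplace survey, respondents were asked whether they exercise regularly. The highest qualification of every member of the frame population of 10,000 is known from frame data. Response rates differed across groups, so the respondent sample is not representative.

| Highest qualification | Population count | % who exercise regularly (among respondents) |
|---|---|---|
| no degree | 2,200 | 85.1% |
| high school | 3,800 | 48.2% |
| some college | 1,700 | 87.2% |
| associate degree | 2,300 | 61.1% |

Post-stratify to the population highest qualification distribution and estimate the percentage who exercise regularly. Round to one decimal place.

Reweight to the known highest qualification distribution:
  no degree: (2,200/10,000) × 85.1 = 18.722
  high school: (3,800/10,000) × 48.2 = 18.316
  some college: (1,700/10,000) × 87.2 = 14.824
  associate degree: (2,300/10,000) × 61.1 = 14.053
Post-stratified estimate = 65.915 → 65.9%.

65.9%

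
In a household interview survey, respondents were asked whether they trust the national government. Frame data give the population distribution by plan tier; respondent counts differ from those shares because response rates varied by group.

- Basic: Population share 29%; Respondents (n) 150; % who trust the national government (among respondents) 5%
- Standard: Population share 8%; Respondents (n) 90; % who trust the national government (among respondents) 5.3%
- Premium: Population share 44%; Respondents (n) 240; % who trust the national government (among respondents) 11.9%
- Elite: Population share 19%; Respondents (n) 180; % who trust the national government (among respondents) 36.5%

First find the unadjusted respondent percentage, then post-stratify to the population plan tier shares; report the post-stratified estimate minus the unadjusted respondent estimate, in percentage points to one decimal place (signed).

Without adjustment, the pooled respondent share is:
  (150/660)×5 + (90/660)×5.3 + (240/660)×11.9 + (180/660)×36.5 = 16.1409%
Reweighting by population plan tier shares:
  0.29×5 + 0.08×5.3 + 0.44×11.9 + 0.19×36.5 = 14.045%
Difference = 14.045 − 16.1409 = -2.0959 pp.

-2.1 percentage points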